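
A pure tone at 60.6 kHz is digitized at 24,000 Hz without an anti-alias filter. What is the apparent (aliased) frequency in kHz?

Nyquist = 24,000/2 = 12,000 Hz; 60,600 Hz exceeds it.
Alias = |60,600 − 3×24,000| = |60,600 − 72,000| = 11,400 Hz = 11.4 kHz.

11.4 kHz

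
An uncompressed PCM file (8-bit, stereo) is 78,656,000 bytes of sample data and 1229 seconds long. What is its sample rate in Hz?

Bytes = sample_rate × seconds × bytes_per_sample × channels.
sample_rate = 78,656,000 / (1,229 × 1 × 2) = 78,656,000 / 2,458 = 32,000 Hz.

32,000 Hz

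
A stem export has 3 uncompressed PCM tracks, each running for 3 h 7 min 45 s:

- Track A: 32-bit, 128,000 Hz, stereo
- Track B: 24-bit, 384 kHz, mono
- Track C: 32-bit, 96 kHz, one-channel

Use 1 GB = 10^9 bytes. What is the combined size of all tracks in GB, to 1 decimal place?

28.8 GB

3 h 7 min 45 s = 11,265 s.
Track A: 128,000 × 11,265 × 4 × 2 = 11,535,360,000 bytes.
Track B: 384,000 × 11,265 × 3 × 1 = 12,977,280,000 bytes.
Track C: 96,000 × 11,265 × 4 × 1 = 4,325,760,000 bytes.
Total = 28,838,400,000 bytes = 28.8 GB.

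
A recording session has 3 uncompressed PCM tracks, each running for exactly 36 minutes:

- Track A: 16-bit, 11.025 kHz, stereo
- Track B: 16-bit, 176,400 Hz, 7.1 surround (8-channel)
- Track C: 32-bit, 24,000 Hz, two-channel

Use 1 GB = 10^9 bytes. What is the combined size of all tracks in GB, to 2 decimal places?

6.61 GB

exactly 36 minutes = 2,160 s.
Track A: 11,025 × 2,160 × 2 × 2 = 95,256,000 bytes.
Track B: 176,400 × 2,160 × 2 × 8 = 6,096,384,000 bytes.
Track C: 24,000 × 2,160 × 4 × 2 = 414,720,000 bytes.
Total = 6,606,360,000 bytes = 6.61 GB.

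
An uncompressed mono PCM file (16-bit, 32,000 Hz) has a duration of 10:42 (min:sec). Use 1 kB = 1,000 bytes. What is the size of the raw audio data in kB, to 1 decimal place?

41088.0 kB

Duration = 10:42 (min:sec) = 642 s.
Bytes = 32,000 samples/s × 642 s × 2 bytes/sample × 1 ch = 41,088,000 bytes.
41,088,000 / 1,000 = 41088.0 kB.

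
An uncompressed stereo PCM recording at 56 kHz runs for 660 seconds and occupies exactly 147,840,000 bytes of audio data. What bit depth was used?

Bytes per sample = 147,840,000 / (56,000 × 660 × 2) = 147,840,000 / 73,920,000 = 2.
Bit depth = 2 × 8 = 16 bits.

16 bits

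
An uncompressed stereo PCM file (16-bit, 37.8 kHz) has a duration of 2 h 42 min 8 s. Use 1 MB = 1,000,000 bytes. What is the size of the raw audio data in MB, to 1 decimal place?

Duration = 2 h 42 min 8 s = 9,728 s.
Bytes = 37,800 samples/s × 9,728 s × 2 bytes/sample × 2 ch = 1,470,873,600 bytes.
1,470,873,600 / 1,000,000 = 1470.9 MB.

1470.9 MB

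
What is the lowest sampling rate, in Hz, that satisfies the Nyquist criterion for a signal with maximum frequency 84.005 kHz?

168,010 Hz

Minimum sample rate = 2 × 84,005 Hz = 168,010 Hz.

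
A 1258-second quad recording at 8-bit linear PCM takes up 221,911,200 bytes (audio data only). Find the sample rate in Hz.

Bytes = sample_rate × seconds × bytes_per_sample × channels.
sample_rate = 221,911,200 / (1,258 × 1 × 4) = 221,911,200 / 5,032 = 44,100 Hz.

44,100 Hz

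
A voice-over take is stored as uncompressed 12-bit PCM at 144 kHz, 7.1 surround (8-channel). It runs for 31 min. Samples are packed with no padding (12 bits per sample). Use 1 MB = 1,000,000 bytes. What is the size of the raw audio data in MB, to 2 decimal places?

3214.08 MB

Duration = 31 min = 1,860 s.
Bits = 144,000 × 1,860 × 12 × 8 = 25,712,640,000 bits = 3,214,080,000 bytes.
3,214,080,000 / 1,000,000 = 3214.08 MB.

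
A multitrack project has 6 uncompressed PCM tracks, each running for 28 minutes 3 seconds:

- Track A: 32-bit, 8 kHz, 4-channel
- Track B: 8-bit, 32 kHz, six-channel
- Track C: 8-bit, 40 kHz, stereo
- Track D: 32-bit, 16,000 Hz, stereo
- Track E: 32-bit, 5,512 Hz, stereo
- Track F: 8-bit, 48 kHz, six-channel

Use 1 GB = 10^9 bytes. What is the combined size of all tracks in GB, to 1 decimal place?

1.4 GB

28 minutes 3 seconds = 1,683 s.
Track A: 8,000 × 1,683 × 4 × 4 = 215,424,000 bytes.
Track B: 32,000 × 1,683 × 1 × 6 = 323,136,000 bytes.
Track C: 40,000 × 1,683 × 1 × 2 = 134,640,000 bytes.
Track D: 16,000 × 1,683 × 4 × 2 = 215,424,000 bytes.
Track E: 5,512 × 1,683 × 4 × 2 = 74,213,568 bytes.
Track F: 48,000 × 1,683 × 1 × 6 = 484,704,000 bytes.
Total = 1,447,541,568 bytes = 1.4 GB.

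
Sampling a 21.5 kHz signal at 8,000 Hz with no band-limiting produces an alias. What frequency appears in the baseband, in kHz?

2.5 kHz

Nyquist = 8,000/2 = 4,000 Hz; 21,500 Hz exceeds it.
Alias = |21,500 − 3×8,000| = |21,500 − 24,000| = 2,500 Hz = 2.5 kHz.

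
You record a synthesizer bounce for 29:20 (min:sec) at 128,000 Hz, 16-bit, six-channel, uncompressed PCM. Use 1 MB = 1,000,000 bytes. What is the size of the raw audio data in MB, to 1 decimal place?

Duration = 29:20 (min:sec) = 1,760 s.
Bytes = 128,000 samples/s × 1,760 s × 2 bytes/sample × 6 ch = 2,703,360,000 bytes.
2,703,360,000 / 1,000,000 = 2703.4 MB.

2703.4 MB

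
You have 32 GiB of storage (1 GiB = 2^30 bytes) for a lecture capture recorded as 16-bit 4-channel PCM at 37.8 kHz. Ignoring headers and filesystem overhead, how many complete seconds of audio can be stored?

113,623 seconds

Uncompressed byte rate = 37,800 × 2 × 4 = 302,400 bytes/s.
Capacity = 32 × 1,073,741,824 = 34,359,738,368 bytes.
34,359,738,368 / 302,400 ≈ 113623.47 s → 113,623 seconds.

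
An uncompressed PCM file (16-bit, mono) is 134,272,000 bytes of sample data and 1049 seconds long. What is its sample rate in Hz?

64,000 Hz

Bytes = sample_rate × seconds × bytes_per_sample × channels.
sample_rate = 134,272,000 / (1,049 × 2 × 1) = 134,272,000 / 2,098 = 64,000 Hz.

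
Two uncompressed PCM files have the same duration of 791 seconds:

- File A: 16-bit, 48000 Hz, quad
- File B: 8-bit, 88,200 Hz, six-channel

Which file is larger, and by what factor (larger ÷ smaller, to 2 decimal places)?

File A: 48,000 × 2 × 4 = 384,000 bytes/s.
File B: 88,200 × 1 × 6 = 529,200 bytes/s.
File B is larger; ratio = 418,597,200 / 303,744,000 = 1.38.

File B, by a factor of 1.38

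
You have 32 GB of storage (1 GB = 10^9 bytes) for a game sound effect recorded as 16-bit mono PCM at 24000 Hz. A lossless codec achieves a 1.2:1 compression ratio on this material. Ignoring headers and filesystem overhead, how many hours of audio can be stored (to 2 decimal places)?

222.22 hours

Uncompressed byte rate = 24,000 × 2 × 1 = 48,000 bytes/s.
After 1.2:1 compression, effective rate ≈ 40000 bytes/s.
Capacity = 32 × 1,000,000,000 = 32,000,000,000 bytes.
32,000,000,000 / effective rate ≈ 800000 s → 222.22 hours.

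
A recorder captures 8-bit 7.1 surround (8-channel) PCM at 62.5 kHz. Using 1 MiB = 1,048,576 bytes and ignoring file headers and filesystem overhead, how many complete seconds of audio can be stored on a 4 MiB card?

8 seconds

Uncompressed byte rate = 62,500 × 1 × 8 = 500,000 bytes/s.
Capacity = 4 × 1,048,576 = 4,194,304 bytes.
4,194,304 / 500,000 ≈ 8.39 s → 8 seconds.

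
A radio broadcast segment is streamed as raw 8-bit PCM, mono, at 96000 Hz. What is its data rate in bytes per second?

Bit rate = 96,000 × 8 × 1 = 768,000 bits/s.
768,000 / 8 = 96,000 bytes/s.

96,000 bytes/s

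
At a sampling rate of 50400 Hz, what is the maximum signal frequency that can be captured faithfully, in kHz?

Nyquist frequency = sample rate / 2 = 50,400 / 2 = 25.2 kHz.

25.2 kHz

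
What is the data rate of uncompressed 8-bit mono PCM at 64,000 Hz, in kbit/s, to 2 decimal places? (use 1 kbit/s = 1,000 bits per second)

Bit rate = 64,000 × 8 × 1 = 512,000 bits/s.
= 512.00 kbit/s.

512.00 kbit/s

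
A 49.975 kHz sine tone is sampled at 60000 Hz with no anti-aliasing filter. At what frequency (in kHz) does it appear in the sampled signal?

Nyquist = 60,000/2 = 30,000 Hz; 49,975 Hz exceeds it.
Alias = |49,975 − 1×60,000| = |49,975 − 60,000| = 10,025 Hz = 10.025 kHz.

10.025 kHz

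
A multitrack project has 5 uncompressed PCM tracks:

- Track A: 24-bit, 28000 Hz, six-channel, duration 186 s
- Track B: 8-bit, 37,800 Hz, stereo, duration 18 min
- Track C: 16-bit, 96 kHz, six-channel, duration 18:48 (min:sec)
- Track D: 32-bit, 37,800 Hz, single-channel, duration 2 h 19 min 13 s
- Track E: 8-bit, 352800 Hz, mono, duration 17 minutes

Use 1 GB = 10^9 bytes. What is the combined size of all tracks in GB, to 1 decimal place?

Track A: 28,000 × 186 × 3 × 6 = 93,744,000 bytes.
Track B: 18 min = 1,080 s; 37,800 × 1,080 × 1 × 2 = 81,648,000 bytes.
Track C: 18:48 (min:sec) = 1,128 s; 96,000 × 1,128 × 2 × 6 = 1,299,456,000 bytes.
Track D: 2 h 19 min 13 s = 8,353 s; 37,800 × 8,353 × 4 × 1 = 1,262,973,600 bytes.
Track E: 17 minutes = 1,020 s; 352,800 × 1,020 × 1 × 1 = 359,856,000 bytes.
Total = 3,097,677,600 bytes = 3.1 GB.

3.1 GB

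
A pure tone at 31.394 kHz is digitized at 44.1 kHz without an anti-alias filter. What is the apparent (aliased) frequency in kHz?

Nyquist = 44,100/2 = 22,050 Hz; 31,394 Hz exceeds it.
Alias = |31,394 − 1×44,100| = |31,394 − 44,100| = 12,706 Hz = 12.706 kHz.

12.706 kHz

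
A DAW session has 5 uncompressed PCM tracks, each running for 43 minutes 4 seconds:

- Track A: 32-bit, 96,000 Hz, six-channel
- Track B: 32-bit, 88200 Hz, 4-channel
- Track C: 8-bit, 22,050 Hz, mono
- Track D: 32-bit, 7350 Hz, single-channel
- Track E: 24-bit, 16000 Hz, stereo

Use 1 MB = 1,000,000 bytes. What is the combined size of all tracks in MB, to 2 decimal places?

43 minutes 4 seconds = 2,584 s.
Track A: 96,000 × 2,584 × 4 × 6 = 5,953,536,000 bytes.
Track B: 88,200 × 2,584 × 4 × 4 = 3,646,540,800 bytes.
Track C: 22,050 × 2,584 × 1 × 1 = 56,977,200 bytes.
Track D: 7,350 × 2,584 × 4 × 1 = 75,969,600 bytes.
Track E: 16,000 × 2,584 × 3 × 2 = 248,064,000 bytes.
Total = 9,981,087,600 bytes = 9981.09 MB.

9981.09 MB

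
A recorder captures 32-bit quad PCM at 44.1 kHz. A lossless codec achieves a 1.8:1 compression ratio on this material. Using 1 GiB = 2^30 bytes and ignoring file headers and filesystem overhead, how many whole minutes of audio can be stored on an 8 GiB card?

Uncompressed byte rate = 44,100 × 4 × 4 = 705,600 bytes/s.
After 1.8:1 compression, effective rate ≈ 392000 bytes/s.
Capacity = 8 × 1,073,741,824 = 8,589,934,592 bytes.
8,589,934,592 / effective rate ≈ 21913.1 s → 365 minutes.

365 minutes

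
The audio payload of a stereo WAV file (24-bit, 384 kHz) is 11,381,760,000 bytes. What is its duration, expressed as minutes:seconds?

82:20

Byte rate = 384,000 × 3 × 2 = 2,304,000 bytes/s.
Duration = 11,381,760,000 / 2,304,000 = 4,940 s.
4,940 s = 82:20.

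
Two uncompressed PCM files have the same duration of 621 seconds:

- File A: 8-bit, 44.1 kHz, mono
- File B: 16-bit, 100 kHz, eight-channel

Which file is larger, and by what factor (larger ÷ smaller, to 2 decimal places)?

File A: 44,100 × 1 × 1 = 44,100 bytes/s.
File B: 100,000 × 2 × 8 = 1,600,000 bytes/s.
File B is larger; ratio = 993,600,000 / 27,386,100 = 36.28.

File B, by a factor of 36.28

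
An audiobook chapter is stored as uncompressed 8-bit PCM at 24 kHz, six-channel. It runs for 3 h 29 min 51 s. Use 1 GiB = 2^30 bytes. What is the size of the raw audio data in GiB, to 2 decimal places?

1.69 GiB

Duration = 3 h 29 min 51 s = 12,591 s.
Bytes = 24,000 samples/s × 12,591 s × 1 bytes/sample × 6 ch = 1,813,104,000 bytes.
1,813,104,000 / 1,073,741,824 = 1.69 GiB.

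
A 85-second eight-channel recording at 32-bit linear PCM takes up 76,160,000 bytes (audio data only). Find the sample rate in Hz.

28,000 Hz

Bytes = sample_rate × seconds × bytes_per_sample × channels.
sample_rate = 76,160,000 / (85 × 4 × 8) = 76,160,000 / 2,720 = 28,000 Hz.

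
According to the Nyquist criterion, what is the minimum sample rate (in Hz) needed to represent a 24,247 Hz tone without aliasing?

Minimum sample rate = 2 × 24,247 Hz = 48,494 Hz.

48,494 Hz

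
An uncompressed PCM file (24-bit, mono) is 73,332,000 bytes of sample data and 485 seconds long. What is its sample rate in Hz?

50,400 Hz

Bytes = sample_rate × seconds × bytes_per_sample × channels.
sample_rate = 73,332,000 / (485 × 3 × 1) = 73,332,000 / 1,455 = 50,400 Hz.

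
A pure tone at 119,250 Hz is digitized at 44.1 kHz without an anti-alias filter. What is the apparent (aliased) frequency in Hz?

Nyquist = 44,100/2 = 22,050 Hz; 119,250 Hz exceeds it.
Alias = |119,250 − 3×44,100| = |119,250 − 132,300| = 13,050 Hz.

13,050 Hz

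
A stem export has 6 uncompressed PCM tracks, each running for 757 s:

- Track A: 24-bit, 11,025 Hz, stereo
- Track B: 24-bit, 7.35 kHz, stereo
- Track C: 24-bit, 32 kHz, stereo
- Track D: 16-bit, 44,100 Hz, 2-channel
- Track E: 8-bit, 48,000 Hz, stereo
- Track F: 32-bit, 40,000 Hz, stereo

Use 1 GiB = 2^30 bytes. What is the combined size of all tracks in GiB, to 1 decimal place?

Track A: 11,025 × 757 × 3 × 2 = 50,075,550 bytes.
Track B: 7,350 × 757 × 3 × 2 = 33,383,700 bytes.
Track C: 32,000 × 757 × 3 × 2 = 145,344,000 bytes.
Track D: 44,100 × 757 × 2 × 2 = 133,534,800 bytes.
Track E: 48,000 × 757 × 1 × 2 = 72,672,000 bytes.
Track F: 40,000 × 757 × 4 × 2 = 242,240,000 bytes.
Total = 677,250,050 bytes = 0.6 GiB.

0.6 GiB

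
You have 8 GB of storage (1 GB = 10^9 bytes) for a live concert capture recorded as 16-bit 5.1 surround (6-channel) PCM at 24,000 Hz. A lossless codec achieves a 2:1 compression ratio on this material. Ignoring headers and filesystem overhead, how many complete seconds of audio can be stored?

55,555 seconds

Uncompressed byte rate = 24,000 × 2 × 6 = 288,000 bytes/s.
After 2:1 compression, effective rate ≈ 144000 bytes/s.
Capacity = 8 × 1,000,000,000 = 8,000,000,000 bytes.
8,000,000,000 / effective rate ≈ 55555.56 s → 55,555 seconds.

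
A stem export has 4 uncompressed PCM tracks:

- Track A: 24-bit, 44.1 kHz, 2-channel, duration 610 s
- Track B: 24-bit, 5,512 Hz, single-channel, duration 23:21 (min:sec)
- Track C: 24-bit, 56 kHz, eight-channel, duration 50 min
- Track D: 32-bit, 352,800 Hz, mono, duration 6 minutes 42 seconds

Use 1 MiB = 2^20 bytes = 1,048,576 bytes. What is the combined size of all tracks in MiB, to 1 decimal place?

4562.3 MiB

Track A: 44,100 × 610 × 3 × 2 = 161,406,000 bytes.
Track B: 23:21 (min:sec) = 1,401 s; 5,512 × 1,401 × 3 × 1 = 23,166,936 bytes.
Track C: 50 min = 3,000 s; 56,000 × 3,000 × 3 × 8 = 4,032,000,000 bytes.
Track D: 6 minutes 42 seconds = 402 s; 352,800 × 402 × 4 × 1 = 567,302,400 bytes.
Total = 4,783,875,336 bytes = 4562.3 MiB.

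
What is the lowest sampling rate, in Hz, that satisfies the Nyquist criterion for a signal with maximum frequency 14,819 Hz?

Minimum sample rate = 2 × 14,819 Hz = 29,638 Hz.

29,638 Hz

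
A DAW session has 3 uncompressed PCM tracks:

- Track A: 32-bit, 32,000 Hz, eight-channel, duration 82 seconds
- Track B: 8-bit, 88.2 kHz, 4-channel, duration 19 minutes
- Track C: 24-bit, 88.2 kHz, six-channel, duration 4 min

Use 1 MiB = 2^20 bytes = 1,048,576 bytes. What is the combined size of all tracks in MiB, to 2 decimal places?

827.01 MiB

Track A: 32,000 × 82 × 4 × 8 = 83,968,000 bytes.
Track B: 19 minutes = 1,140 s; 88,200 × 1,140 × 1 × 4 = 402,192,000 bytes.
Track C: 4 min = 240 s; 88,200 × 240 × 3 × 6 = 381,024,000 bytes.
Total = 867,184,000 bytes = 827.01 MiB.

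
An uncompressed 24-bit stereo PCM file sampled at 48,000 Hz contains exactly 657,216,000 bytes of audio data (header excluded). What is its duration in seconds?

Byte rate = 48,000 × 3 × 2 = 288,000 bytes/s.
Duration = 657,216,000 / 288,000 = 2,282 s.

2,282 seconds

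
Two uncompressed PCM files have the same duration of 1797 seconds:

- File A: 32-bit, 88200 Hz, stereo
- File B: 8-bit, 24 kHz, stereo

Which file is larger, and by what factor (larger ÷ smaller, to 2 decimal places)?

File A: 88,200 × 4 × 2 = 705,600 bytes/s.
File B: 24,000 × 1 × 2 = 48,000 bytes/s.
File A is larger; ratio = 1,267,963,200 / 86,256,000 = 14.70.

File A, by a factor of 14.70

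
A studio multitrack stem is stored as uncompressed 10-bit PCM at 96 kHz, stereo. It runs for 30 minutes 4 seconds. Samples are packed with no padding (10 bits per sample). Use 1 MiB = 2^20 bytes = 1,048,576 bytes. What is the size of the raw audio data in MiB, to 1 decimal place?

412.9 MiB

Duration = 30 minutes 4 seconds = 1,804 s.
Bits = 96,000 × 1,804 × 10 × 2 = 3,463,680,000 bits = 432,960,000 bytes.
432,960,000 / 1,048,576 = 412.9 MiB.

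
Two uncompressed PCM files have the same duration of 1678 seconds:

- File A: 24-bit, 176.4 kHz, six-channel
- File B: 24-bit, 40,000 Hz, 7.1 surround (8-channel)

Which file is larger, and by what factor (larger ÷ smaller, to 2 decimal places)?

File A, by a factor of 3.31

File A: 176,400 × 3 × 6 = 3,175,200 bytes/s.
File B: 40,000 × 3 × 8 = 960,000 bytes/s.
File A is larger; ratio = 5,327,985,600 / 1,610,880,000 = 3.31.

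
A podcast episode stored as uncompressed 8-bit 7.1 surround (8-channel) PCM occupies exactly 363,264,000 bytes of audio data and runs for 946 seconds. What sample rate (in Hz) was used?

48,000 Hz

Bytes = sample_rate × seconds × bytes_per_sample × channels.
sample_rate = 363,264,000 / (946 × 1 × 8) = 363,264,000 / 7,568 = 48,000 Hz.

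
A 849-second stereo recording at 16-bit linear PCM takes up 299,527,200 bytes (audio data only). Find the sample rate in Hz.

Bytes = sample_rate × seconds × bytes_per_sample × channels.
sample_rate = 299,527,200 / (849 × 2 × 2) = 299,527,200 / 3,396 = 88,200 Hz.

88,200 Hz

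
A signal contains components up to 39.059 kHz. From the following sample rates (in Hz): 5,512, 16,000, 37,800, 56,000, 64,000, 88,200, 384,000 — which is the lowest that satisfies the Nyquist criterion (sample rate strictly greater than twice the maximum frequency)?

Need sample rate > 2 × 39,059 = 78,118 Hz.
Lowest listed rate above 78,118 Hz is 88,200 Hz.

88,200 Hz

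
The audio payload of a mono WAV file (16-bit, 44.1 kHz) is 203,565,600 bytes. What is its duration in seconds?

2,308 seconds

Byte rate = 44,100 × 2 × 1 = 88,200 bytes/s.
Duration = 203,565,600 / 88,200 = 2,308 s.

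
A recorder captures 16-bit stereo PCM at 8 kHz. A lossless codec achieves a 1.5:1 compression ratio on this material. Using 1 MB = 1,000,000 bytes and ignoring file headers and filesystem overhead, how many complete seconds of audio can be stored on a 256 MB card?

Uncompressed byte rate = 8,000 × 2 × 2 = 32,000 bytes/s.
After 1.5:1 compression, effective rate ≈ 21333.33 bytes/s.
Capacity = 256 × 1,000,000 = 256,000,000 bytes.
256,000,000 / effective rate ≈ 12000 s → 12,000 seconds.

12,000 seconds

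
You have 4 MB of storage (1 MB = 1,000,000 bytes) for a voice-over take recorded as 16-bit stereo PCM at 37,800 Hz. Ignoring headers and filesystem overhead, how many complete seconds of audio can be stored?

Uncompressed byte rate = 37,800 × 2 × 2 = 151,200 bytes/s.
Capacity = 4 × 1,000,000 = 4,000,000 bytes.
4,000,000 / 151,200 ≈ 26.46 s → 26 seconds.

26 seconds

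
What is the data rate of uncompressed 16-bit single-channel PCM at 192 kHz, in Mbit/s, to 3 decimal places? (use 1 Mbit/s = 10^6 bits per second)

Bit rate = 192,000 × 16 × 1 = 3,072,000 bits/s.
= 3.072 Mbit/s.

3.072 Mbit/s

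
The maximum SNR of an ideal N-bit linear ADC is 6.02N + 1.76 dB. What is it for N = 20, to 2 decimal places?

122.16 dB

6.02 × 20 + 1.76 = 122.16 dB.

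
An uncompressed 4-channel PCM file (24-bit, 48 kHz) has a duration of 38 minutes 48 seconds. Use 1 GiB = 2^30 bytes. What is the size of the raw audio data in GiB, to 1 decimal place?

Duration = 38 minutes 48 seconds = 2,328 s.
Bytes = 48,000 samples/s × 2,328 s × 3 bytes/sample × 4 ch = 1,340,928,000 bytes.
1,340,928,000 / 1,073,741,824 = 1.2 GiB.

1.2 GiB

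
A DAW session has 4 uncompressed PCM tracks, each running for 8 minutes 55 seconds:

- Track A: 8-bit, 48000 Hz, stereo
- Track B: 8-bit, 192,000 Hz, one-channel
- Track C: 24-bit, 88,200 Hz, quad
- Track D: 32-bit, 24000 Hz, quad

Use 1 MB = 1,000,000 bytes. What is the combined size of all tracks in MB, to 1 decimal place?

8 minutes 55 seconds = 535 s.
Track A: 48,000 × 535 × 1 × 2 = 51,360,000 bytes.
Track B: 192,000 × 535 × 1 × 1 = 102,720,000 bytes.
Track C: 88,200 × 535 × 3 × 4 = 566,244,000 bytes.
Track D: 24,000 × 535 × 4 × 4 = 205,440,000 bytes.
Total = 925,764,000 bytes = 925.8 MB.

925.8 MB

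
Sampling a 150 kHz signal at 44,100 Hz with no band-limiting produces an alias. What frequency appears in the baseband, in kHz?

Nyquist = 44,100/2 = 22,050 Hz; 150,000 Hz exceeds it.
Alias = |150,000 − 3×44,100| = |150,000 − 132,300| = 17,700 Hz = 17.7 kHz.

17.7 kHz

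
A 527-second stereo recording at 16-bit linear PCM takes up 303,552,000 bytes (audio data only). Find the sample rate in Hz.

144,000 Hz

Bytes = sample_rate × seconds × bytes_per_sample × channels.
sample_rate = 303,552,000 / (527 × 2 × 2) = 303,552,000 / 2,108 = 144,000 Hz.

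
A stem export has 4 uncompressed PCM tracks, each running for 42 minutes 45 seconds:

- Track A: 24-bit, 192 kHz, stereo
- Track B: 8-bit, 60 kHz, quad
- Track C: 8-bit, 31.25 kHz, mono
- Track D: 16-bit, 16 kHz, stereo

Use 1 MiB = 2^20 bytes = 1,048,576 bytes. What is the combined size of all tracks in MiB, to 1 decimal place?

42 minutes 45 seconds = 2,565 s.
Track A: 192,000 × 2,565 × 3 × 2 = 2,954,880,000 bytes.
Track B: 60,000 × 2,565 × 1 × 4 = 615,600,000 bytes.
Track C: 31,250 × 2,565 × 1 × 1 = 80,156,250 bytes.
Track D: 16,000 × 2,565 × 2 × 2 = 164,160,000 bytes.
Total = 3,814,796,250 bytes = 3638.1 MiB.

3638.1 MiB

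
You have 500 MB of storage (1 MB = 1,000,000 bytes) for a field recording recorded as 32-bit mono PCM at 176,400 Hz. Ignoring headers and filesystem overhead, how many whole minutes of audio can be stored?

Uncompressed byte rate = 176,400 × 4 × 1 = 705,600 bytes/s.
Capacity = 500 × 1,000,000 = 500,000,000 bytes.
500,000,000 / 705,600 ≈ 708.62 s → 11 minutes.

11 minutes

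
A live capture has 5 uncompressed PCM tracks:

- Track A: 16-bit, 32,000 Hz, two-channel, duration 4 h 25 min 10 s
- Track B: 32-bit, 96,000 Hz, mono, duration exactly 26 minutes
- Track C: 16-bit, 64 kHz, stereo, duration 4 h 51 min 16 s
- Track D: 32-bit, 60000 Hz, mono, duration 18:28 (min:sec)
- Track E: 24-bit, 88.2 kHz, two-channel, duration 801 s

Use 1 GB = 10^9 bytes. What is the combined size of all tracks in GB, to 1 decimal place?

Track A: 4 h 25 min 10 s = 15,910 s; 32,000 × 15,910 × 2 × 2 = 2,036,480,000 bytes.
Track B: exactly 26 minutes = 1,560 s; 96,000 × 1,560 × 4 × 1 = 599,040,000 bytes.
Track C: 4 h 51 min 16 s = 17,476 s; 64,000 × 17,476 × 2 × 2 = 4,473,856,000 bytes.
Track D: 18:28 (min:sec) = 1,108 s; 60,000 × 1,108 × 4 × 1 = 265,920,000 bytes.
Track E: 88,200 × 801 × 3 × 2 = 423,889,200 bytes.
Total = 7,799,185,200 bytes = 7.8 GB.

7.8 GB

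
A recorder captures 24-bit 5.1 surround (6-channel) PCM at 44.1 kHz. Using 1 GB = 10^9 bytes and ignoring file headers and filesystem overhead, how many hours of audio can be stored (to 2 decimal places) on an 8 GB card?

Uncompressed byte rate = 44,100 × 3 × 6 = 793,800 bytes/s.
Capacity = 8 × 1,000,000,000 = 8,000,000,000 bytes.
8,000,000,000 / 793,800 ≈ 10078.11 s → 2.80 hours.

2.80 hours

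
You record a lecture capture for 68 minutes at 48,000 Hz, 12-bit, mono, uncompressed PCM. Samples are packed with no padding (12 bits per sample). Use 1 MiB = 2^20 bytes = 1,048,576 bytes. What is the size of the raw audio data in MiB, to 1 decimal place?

280.2 MiB

Duration = 68 minutes = 4,080 s.
Bits = 48,000 × 4,080 × 12 × 1 = 2,350,080,000 bits = 293,760,000 bytes.
293,760,000 / 1,048,576 = 280.2 MiB.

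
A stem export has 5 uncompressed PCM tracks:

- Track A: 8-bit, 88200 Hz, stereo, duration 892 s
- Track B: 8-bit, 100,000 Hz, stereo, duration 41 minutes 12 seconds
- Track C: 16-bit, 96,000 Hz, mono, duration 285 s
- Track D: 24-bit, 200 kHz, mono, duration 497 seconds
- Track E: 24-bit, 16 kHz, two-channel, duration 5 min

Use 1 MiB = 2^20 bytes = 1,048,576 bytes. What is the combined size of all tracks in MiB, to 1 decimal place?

985.6 MiB

Track A: 88,200 × 892 × 1 × 2 = 157,348,800 bytes.
Track B: 41 minutes 12 seconds = 2,472 s; 100,000 × 2,472 × 1 × 2 = 494,400,000 bytes.
Track C: 96,000 × 285 × 2 × 1 = 54,720,000 bytes.
Track D: 200,000 × 497 × 3 × 1 = 298,200,000 bytes.
Track E: 5 min = 300 s; 16,000 × 300 × 3 × 2 = 28,800,000 bytes.
Total = 1,033,468,800 bytes = 985.6 MiB.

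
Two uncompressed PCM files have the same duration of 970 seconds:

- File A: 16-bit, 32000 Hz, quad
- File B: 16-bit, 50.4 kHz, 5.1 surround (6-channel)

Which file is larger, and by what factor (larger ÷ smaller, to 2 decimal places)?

File A: 32,000 × 2 × 4 = 256,000 bytes/s.
File B: 50,400 × 2 × 6 = 604,800 bytes/s.
File B is larger; ratio = 586,656,000 / 248,320,000 = 2.36.

File B, by a factor of 2.36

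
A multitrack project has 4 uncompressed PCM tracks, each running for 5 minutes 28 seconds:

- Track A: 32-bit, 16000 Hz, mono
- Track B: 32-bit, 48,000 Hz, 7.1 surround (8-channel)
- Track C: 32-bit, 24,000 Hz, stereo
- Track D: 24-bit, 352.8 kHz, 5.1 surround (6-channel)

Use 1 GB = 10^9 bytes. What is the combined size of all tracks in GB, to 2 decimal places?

2.67 GB

5 minutes 28 seconds = 328 s.
Track A: 16,000 × 328 × 4 × 1 = 20,992,000 bytes.
Track B: 48,000 × 328 × 4 × 8 = 503,808,000 bytes.
Track C: 24,000 × 328 × 4 × 2 = 62,976,000 bytes.
Track D: 352,800 × 328 × 3 × 6 = 2,082,931,200 bytes.
Total = 2,670,707,200 bytes = 2.67 GB.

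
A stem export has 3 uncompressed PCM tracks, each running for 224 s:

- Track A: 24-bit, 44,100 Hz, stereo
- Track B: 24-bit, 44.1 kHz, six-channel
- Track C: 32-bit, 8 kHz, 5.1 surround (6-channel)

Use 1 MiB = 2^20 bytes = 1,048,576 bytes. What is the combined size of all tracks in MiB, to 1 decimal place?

Track A: 44,100 × 224 × 3 × 2 = 59,270,400 bytes.
Track B: 44,100 × 224 × 3 × 6 = 177,811,200 bytes.
Track C: 8,000 × 224 × 4 × 6 = 43,008,000 bytes.
Total = 280,089,600 bytes = 267.1 MiB.

267.1 MiB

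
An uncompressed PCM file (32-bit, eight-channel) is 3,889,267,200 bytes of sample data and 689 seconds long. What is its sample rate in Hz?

176,400 Hz

Bytes = sample_rate × seconds × bytes_per_sample × channels.
sample_rate = 3,889,267,200 / (689 × 4 × 8) = 3,889,267,200 / 22,048 = 176,400 Hz.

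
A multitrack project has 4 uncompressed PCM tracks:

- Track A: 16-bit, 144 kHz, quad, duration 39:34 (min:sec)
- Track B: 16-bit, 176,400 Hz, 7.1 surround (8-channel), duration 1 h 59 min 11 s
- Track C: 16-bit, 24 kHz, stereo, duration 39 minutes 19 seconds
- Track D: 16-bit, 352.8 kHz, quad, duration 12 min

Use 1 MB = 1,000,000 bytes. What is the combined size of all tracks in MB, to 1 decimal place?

Track A: 39:34 (min:sec) = 2,374 s; 144,000 × 2,374 × 2 × 4 = 2,734,848,000 bytes.
Track B: 1 h 59 min 11 s = 7,151 s; 176,400 × 7,151 × 2 × 8 = 20,182,982,400 bytes.
Track C: 39 minutes 19 seconds = 2,359 s; 24,000 × 2,359 × 2 × 2 = 226,464,000 bytes.
Track D: 12 min = 720 s; 352,800 × 720 × 2 × 4 = 2,032,128,000 bytes.
Total = 25,176,422,400 bytes = 25176.4 MB.

25176.4 MB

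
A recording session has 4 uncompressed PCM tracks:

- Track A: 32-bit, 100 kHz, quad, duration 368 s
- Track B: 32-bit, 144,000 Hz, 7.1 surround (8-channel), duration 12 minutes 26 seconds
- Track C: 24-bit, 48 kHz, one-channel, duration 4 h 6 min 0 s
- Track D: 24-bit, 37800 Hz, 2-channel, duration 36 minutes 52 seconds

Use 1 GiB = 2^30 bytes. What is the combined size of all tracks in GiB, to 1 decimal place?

Track A: 100,000 × 368 × 4 × 4 = 588,800,000 bytes.
Track B: 12 minutes 26 seconds = 746 s; 144,000 × 746 × 4 × 8 = 3,437,568,000 bytes.
Track C: 4 h 6 min 0 s = 14,760 s; 48,000 × 14,760 × 3 × 1 = 2,125,440,000 bytes.
Track D: 36 minutes 52 seconds = 2,212 s; 37,800 × 2,212 × 3 × 2 = 501,681,600 bytes.
Total = 6,653,489,600 bytes = 6.2 GiB.

6.2 GiB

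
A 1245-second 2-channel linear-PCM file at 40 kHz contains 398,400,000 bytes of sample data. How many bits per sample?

32 bits

Bytes per sample = 398,400,000 / (40,000 × 1,245 × 2) = 398,400,000 / 99,600,000 = 4.
Bit depth = 4 × 8 = 32 bits.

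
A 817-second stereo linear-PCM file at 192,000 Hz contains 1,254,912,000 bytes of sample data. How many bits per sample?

32 bits

Bytes per sample = 1,254,912,000 / (192,000 × 817 × 2) = 1,254,912,000 / 313,728,000 = 4.
Bit depth = 4 × 8 = 32 bits.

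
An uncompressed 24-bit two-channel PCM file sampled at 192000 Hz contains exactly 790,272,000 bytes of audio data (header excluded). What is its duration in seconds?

Byte rate = 192,000 × 3 × 2 = 1,152,000 bytes/s.
Duration = 790,272,000 / 1,152,000 = 686 s.

686 seconds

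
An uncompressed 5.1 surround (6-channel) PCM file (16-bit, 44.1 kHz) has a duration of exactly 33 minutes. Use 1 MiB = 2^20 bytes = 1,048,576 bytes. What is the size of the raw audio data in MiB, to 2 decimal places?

999.28 MiB

Duration = exactly 33 minutes = 1,980 s.
Bytes = 44,100 samples/s × 1,980 s × 2 bytes/sample × 6 ch = 1,047,816,000 bytes.
1,047,816,000 / 1,048,576 = 999.28 MiB.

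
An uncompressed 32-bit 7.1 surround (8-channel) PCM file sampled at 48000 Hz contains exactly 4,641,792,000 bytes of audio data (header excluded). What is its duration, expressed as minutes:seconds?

Byte rate = 48,000 × 4 × 8 = 1,536,000 bytes/s.
Duration = 4,641,792,000 / 1,536,000 = 3,022 s.
3,022 s = 50:22.

50:22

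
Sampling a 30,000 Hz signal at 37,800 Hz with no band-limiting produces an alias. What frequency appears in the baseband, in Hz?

7,800 Hz

Nyquist = 37,800/2 = 18,900 Hz; 30,000 Hz exceeds it.
Alias = |30,000 − 1×37,800| = |30,000 − 37,800| = 7,800 Hz.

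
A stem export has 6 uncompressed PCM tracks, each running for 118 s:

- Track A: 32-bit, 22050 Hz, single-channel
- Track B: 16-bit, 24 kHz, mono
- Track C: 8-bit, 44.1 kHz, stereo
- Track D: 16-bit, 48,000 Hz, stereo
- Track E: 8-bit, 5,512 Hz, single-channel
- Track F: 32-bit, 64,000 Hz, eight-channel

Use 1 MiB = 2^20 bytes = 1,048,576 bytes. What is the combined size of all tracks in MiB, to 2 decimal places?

277.95 MiB

Track A: 22,050 × 118 × 4 × 1 = 10,407,600 bytes.
Track B: 24,000 × 118 × 2 × 1 = 5,664,000 bytes.
Track C: 44,100 × 118 × 1 × 2 = 10,407,600 bytes.
Track D: 48,000 × 118 × 2 × 2 = 22,656,000 bytes.
Track E: 5,512 × 118 × 1 × 1 = 650,416 bytes.
Track F: 64,000 × 118 × 4 × 8 = 241,664,000 bytes.
Total = 291,449,616 bytes = 277.95 MiB.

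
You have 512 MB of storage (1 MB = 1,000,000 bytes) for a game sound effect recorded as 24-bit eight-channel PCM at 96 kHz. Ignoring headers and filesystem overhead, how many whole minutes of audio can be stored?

Uncompressed byte rate = 96,000 × 3 × 8 = 2,304,000 bytes/s.
Capacity = 512 × 1,000,000 = 512,000,000 bytes.
512,000,000 / 2,304,000 ≈ 222.22 s → 3 minutes.

3 minutes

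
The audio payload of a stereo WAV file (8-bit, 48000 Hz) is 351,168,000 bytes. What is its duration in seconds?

Byte rate = 48,000 × 1 × 2 = 96,000 bytes/s.
Duration = 351,168,000 / 96,000 = 3,658 s.

3,658 seconds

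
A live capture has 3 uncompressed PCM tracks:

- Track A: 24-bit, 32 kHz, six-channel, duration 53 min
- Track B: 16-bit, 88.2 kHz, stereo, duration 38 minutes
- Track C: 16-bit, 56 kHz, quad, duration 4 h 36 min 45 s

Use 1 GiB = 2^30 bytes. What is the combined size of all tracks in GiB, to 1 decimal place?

9.4 GiB

Track A: 53 min = 3,180 s; 32,000 × 3,180 × 3 × 6 = 1,831,680,000 bytes.
Track B: 38 minutes = 2,280 s; 88,200 × 2,280 × 2 × 2 = 804,384,000 bytes.
Track C: 4 h 36 min 45 s = 16,605 s; 56,000 × 16,605 × 2 × 4 = 7,439,040,000 bytes.
Total = 10,075,104,000 bytes = 9.4 GiB.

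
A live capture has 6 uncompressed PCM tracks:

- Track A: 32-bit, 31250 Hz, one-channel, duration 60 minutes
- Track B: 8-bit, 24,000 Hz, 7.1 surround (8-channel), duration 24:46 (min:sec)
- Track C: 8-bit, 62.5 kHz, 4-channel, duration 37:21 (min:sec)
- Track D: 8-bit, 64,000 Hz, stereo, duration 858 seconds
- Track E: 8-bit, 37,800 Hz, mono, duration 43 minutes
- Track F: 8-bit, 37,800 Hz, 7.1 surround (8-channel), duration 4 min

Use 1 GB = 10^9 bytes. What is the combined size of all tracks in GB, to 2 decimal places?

Track A: 60 minutes = 3,600 s; 31,250 × 3,600 × 4 × 1 = 450,000,000 bytes.
Track B: 24:46 (min:sec) = 1,486 s; 24,000 × 1,486 × 1 × 8 = 285,312,000 bytes.
Track C: 37:21 (min:sec) = 2,241 s; 62,500 × 2,241 × 1 × 4 = 560,250,000 bytes.
Track D: 64,000 × 858 × 1 × 2 = 109,824,000 bytes.
Track E: 43 minutes = 2,580 s; 37,800 × 2,580 × 1 × 1 = 97,524,000 bytes.
Track F: 4 min = 240 s; 37,800 × 240 × 1 × 8 = 72,576,000 bytes.
Total = 1,575,486,000 bytes = 1.58 GB.

1.58 GB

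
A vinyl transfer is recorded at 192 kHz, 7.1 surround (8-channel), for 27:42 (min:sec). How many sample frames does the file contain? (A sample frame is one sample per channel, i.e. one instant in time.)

319,104,000 sample frames

27:42 (min:sec) = 1,662 s.
192,000 samples/s × 1,662 s = 319,104,000 frames.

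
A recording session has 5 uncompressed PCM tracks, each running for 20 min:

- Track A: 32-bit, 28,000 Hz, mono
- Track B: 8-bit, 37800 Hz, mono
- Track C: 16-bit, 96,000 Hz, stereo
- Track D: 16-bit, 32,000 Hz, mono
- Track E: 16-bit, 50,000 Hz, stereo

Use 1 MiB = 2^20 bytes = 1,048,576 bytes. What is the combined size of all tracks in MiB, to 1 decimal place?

913.0 MiB

20 min = 1,200 s.
Track A: 28,000 × 1,200 × 4 × 1 = 134,400,000 bytes.
Track B: 37,800 × 1,200 × 1 × 1 = 45,360,000 bytes.
Track C: 96,000 × 1,200 × 2 × 2 = 460,800,000 bytes.
Track D: 32,000 × 1,200 × 2 × 1 = 76,800,000 bytes.
Track E: 50,000 × 1,200 × 2 × 2 = 240,000,000 bytes.
Total = 957,360,000 bytes = 913.0 MiB.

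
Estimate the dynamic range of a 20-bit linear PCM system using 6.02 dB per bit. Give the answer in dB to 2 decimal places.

120.40 dB

20 × 6.02 = 120.40 dB.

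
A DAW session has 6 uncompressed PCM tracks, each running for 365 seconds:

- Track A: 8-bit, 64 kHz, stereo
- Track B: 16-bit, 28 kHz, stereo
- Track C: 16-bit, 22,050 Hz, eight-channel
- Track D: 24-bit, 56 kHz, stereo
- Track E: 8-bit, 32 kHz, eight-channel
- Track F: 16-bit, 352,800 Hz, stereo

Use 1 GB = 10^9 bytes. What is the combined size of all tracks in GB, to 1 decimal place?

0.9 GB

Track A: 64,000 × 365 × 1 × 2 = 46,720,000 bytes.
Track B: 28,000 × 365 × 2 × 2 = 40,880,000 bytes.
Track C: 22,050 × 365 × 2 × 8 = 128,772,000 bytes.
Track D: 56,000 × 365 × 3 × 2 = 122,640,000 bytes.
Track E: 32,000 × 365 × 1 × 8 = 93,440,000 bytes.
Track F: 352,800 × 365 × 2 × 2 = 515,088,000 bytes.
Total = 947,540,000 bytes = 0.9 GB.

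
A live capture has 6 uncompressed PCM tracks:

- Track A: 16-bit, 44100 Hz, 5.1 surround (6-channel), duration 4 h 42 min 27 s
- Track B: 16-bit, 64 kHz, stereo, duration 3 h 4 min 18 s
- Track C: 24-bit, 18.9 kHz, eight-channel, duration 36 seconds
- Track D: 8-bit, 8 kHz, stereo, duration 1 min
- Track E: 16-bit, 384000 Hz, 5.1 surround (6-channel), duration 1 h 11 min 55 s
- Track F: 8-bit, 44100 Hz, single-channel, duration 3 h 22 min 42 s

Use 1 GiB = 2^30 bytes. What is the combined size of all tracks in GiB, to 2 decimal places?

Track A: 4 h 42 min 27 s = 16,947 s; 44,100 × 16,947 × 2 × 6 = 8,968,352,400 bytes.
Track B: 3 h 4 min 18 s = 11,058 s; 64,000 × 11,058 × 2 × 2 = 2,830,848,000 bytes.
Track C: 18,900 × 36 × 3 × 8 = 16,329,600 bytes.
Track D: 1 min = 60 s; 8,000 × 60 × 1 × 2 = 960,000 bytes.
Track E: 1 h 11 min 55 s = 4,315 s; 384,000 × 4,315 × 2 × 6 = 19,883,520,000 bytes.
Track F: 3 h 22 min 42 s = 12,162 s; 44,100 × 12,162 × 1 × 1 = 536,344,200 bytes.
Total = 32,236,354,200 bytes = 30.02 GiB.

30.02 GiB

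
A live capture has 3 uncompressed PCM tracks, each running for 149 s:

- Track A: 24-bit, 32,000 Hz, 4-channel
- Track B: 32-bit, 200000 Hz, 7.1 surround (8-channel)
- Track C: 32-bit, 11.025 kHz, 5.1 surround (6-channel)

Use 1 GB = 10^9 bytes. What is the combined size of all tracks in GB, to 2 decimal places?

1.05 GB

Track A: 32,000 × 149 × 3 × 4 = 57,216,000 bytes.
Track B: 200,000 × 149 × 4 × 8 = 953,600,000 bytes.
Track C: 11,025 × 149 × 4 × 6 = 39,425,400 bytes.
Total = 1,050,241,400 bytes = 1.05 GB.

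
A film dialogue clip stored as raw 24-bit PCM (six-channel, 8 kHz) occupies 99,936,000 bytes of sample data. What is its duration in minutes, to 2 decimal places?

Byte rate = 8,000 × 3 × 6 = 144,000 bytes/s.
Duration = 99,936,000 / 144,000 = 694 s.
694 s / 60 = 11.57 minutes.

11.57 minutes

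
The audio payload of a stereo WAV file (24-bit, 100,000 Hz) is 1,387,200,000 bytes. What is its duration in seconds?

2,312 seconds

Byte rate = 100,000 × 3 × 2 = 600,000 bytes/s.
Duration = 1,387,200,000 / 600,000 = 2,312 s.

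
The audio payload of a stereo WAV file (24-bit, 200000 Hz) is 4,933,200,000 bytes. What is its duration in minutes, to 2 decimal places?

Byte rate = 200,000 × 3 × 2 = 1,200,000 bytes/s.
Duration = 4,933,200,000 / 1,200,000 = 4,111 s.
4,111 s / 60 = 68.52 minutes.

68.52 minutes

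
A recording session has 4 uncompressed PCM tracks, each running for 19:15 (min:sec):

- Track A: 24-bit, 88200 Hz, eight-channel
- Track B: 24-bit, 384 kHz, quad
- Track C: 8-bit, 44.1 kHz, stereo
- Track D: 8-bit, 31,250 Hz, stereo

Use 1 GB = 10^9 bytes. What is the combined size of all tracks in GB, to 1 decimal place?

7.9 GB

19:15 (min:sec) = 1,155 s.
Track A: 88,200 × 1,155 × 3 × 8 = 2,444,904,000 bytes.
Track B: 384,000 × 1,155 × 3 × 4 = 5,322,240,000 bytes.
Track C: 44,100 × 1,155 × 1 × 2 = 101,871,000 bytes.
Track D: 31,250 × 1,155 × 1 × 2 = 72,187,500 bytes.
Total = 7,941,202,500 bytes = 7.9 GB.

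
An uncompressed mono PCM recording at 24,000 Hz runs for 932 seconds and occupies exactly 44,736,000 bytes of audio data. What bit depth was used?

16 bits

Bytes per sample = 44,736,000 / (24,000 × 932 × 1) = 44,736,000 / 22,368,000 = 2.
Bit depth = 2 × 8 = 16 bits.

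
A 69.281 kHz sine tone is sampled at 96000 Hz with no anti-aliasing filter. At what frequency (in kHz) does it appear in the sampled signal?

Nyquist = 96,000/2 = 48,000 Hz; 69,281 Hz exceeds it.
Alias = |69,281 − 1×96,000| = |69,281 − 96,000| = 26,719 Hz = 26.719 kHz.

26.719 kHz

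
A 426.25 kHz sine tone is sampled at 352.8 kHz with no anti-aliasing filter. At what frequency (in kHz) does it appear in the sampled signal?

Nyquist = 352,800/2 = 176,400 Hz; 426,250 Hz exceeds it.
Alias = |426,250 − 1×352,800| = |426,250 − 352,800| = 73,450 Hz = 73.45 kHz.

73.45 kHz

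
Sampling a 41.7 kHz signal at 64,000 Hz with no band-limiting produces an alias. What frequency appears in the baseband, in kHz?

Nyquist = 64,000/2 = 32,000 Hz; 41,700 Hz exceeds it.
Alias = |41,700 − 1×64,000| = |41,700 − 64,000| = 22,300 Hz = 22.3 kHz.

22.3 kHz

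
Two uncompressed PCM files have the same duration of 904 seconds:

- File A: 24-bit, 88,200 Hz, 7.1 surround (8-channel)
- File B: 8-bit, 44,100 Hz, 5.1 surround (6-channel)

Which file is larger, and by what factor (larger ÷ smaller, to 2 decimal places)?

File A: 88,200 × 3 × 8 = 2,116,800 bytes/s.
File B: 44,100 × 1 × 6 = 264,600 bytes/s.
File A is larger; ratio = 1,913,587,200 / 239,198,400 = 8.00.

File A, by a factor of 8.00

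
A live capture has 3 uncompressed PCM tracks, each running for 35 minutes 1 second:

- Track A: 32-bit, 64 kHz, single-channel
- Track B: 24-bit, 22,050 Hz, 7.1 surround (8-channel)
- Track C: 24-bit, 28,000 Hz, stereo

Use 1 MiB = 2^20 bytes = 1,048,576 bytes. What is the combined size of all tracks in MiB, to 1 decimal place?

1909.9 MiB

35 minutes 1 second = 2,101 s.
Track A: 64,000 × 2,101 × 4 × 1 = 537,856,000 bytes.
Track B: 22,050 × 2,101 × 3 × 8 = 1,111,849,200 bytes.
Track C: 28,000 × 2,101 × 3 × 2 = 352,968,000 bytes.
Total = 2,002,673,200 bytes = 1909.9 MiB.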